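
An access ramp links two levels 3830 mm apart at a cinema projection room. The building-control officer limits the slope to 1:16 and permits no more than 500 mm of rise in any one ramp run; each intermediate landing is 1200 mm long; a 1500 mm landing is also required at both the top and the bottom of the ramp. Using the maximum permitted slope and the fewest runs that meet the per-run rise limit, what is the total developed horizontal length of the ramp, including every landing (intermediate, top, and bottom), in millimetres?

⌈3830/500⌉ = 8 ramp runs. That means 7 intermediate landings.
Ramp run (horizontal) at 1:16: 3830 × 16 = 61280 mm.
Intermediate landings: 7 × 1200 = 8400 mm.
Top and bottom landings: 2 × 1500 = 3000 mm.
Total = 61280 + 8400 + 3000 = 72680 mm.

72680 mm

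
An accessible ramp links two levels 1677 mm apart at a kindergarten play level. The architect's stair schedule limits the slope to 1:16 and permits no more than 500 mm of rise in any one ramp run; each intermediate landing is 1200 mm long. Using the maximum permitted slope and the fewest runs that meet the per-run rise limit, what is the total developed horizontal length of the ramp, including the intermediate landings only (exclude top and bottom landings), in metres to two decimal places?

30.43 m

1677 / 500 = 3.354 → round up to 4 ramp runs. That means 3 intermediate landings.
Ramp run (horizontal) at 1:16: 1677 × 16 = 26832 mm.
3 intermediate landings contribute 3 × 1200 = 3600 mm.
Developed length = 26832 + 3600 = 30432 mm.
= 30.43 m.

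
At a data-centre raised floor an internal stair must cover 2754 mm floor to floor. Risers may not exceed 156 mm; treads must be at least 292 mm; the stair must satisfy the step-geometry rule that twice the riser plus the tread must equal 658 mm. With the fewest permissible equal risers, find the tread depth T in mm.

⌈2754/156⌉ = 18 risers.
Riser R = 2754 / 18 = 153 mm, within the 156 mm limit.
T = 658 − 2·153 = 352 mm, which satisfies the 292 mm minimum.

352 mm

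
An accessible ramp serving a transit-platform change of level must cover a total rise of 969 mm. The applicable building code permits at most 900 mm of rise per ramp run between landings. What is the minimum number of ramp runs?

2 runs

969 / 900 = 1.077 → round up to 2 ramp runs.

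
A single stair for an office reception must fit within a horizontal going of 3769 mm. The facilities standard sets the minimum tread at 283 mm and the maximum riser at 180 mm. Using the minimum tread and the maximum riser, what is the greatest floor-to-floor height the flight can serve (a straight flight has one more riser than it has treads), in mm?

3769 / 283 = 13.32, so 13 treads fit.
Risers = treads + 1 = 14.
Maximum height = 14 × 180 = 2520 mm.

2520 mm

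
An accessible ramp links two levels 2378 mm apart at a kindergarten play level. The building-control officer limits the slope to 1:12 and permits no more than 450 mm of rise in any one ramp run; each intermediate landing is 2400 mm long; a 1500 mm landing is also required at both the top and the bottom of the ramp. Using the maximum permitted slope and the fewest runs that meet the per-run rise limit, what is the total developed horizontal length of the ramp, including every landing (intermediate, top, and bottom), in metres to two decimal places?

43.54 m

⌈2378/450⌉ = 6 ramp runs. That means 5 intermediate landings.
Ramp run (horizontal) at 1:12: 2378 × 12 = 28536 mm.
5 intermediate landings contribute 5 × 2400 = 12000 mm.
Top and bottom landings: 2 × 1500 = 3000 mm.
Total = 28536 + 12000 + 3000 = 43536 mm.
= 43.54 m.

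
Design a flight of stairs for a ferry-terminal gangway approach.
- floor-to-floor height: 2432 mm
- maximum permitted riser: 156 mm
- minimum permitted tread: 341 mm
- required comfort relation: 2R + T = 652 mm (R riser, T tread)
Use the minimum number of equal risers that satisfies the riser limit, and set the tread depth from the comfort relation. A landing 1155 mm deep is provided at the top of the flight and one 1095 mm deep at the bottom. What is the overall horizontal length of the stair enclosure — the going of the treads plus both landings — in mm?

⌈2432/156⌉ = 16 risers.
Each riser is 2432/16 = 152 mm (≤ 156 mm).
Tread T = 652 − 2 × 152 = 348 mm (≥ 341 mm).
Treads = 16 − 1 = 15; going = 15 × 348 = 5220 mm.
Add landings: 5220 + 1155 + 1095 = 7470 mm.

7470 mm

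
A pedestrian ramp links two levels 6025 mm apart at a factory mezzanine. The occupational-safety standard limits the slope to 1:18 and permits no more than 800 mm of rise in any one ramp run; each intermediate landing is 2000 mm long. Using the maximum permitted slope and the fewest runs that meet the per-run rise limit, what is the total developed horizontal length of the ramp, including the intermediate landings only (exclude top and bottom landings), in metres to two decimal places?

122.45 m

At most 800 each: 6025/800 = 7.53, giving 8 ramp runs. That means 7 intermediate landings.
Ramp run (horizontal) at 1:18: 6025 × 18 = 108450 mm.
7 intermediate landings contribute 7 × 2000 = 14000 mm.
Developed length = 108450 + 14000 = 122450 mm.
= 122.45 m.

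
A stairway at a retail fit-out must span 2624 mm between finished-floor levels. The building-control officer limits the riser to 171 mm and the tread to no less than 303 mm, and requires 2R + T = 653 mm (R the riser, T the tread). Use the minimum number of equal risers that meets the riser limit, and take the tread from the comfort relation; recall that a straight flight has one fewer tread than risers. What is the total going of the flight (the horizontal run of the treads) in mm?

4875 mm

⌈2624/171⌉ = 16 risers.
R = 2624 ÷ 16 = 164 mm.
Tread T = 653 − 2 × 164 = 325 mm (≥ 303 mm).
Going = (16 − 1) × 325 = 4875 mm.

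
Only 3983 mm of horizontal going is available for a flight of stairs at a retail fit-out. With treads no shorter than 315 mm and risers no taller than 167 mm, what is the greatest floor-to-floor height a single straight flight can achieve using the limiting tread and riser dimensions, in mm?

2171 mm

Treads that fit: ⌊3983 / 315⌋ = 12.
Risers = treads + 1 = 13.
Maximum height = 13 × 167 = 2171 mm.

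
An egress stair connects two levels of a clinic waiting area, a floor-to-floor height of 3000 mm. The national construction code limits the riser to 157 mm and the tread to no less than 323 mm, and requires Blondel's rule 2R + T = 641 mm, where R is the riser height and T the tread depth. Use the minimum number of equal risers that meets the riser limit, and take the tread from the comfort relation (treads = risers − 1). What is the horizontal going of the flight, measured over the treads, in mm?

3000 / 157 = 19.11, so 20 risers are needed.
Each riser is 3000/20 = 150 mm (≤ 157 mm).
From 2R + T = 641: T = 641 − 300 = 341 mm.
Going = (20 − 1) × 341 = 6479 mm.

6479 mm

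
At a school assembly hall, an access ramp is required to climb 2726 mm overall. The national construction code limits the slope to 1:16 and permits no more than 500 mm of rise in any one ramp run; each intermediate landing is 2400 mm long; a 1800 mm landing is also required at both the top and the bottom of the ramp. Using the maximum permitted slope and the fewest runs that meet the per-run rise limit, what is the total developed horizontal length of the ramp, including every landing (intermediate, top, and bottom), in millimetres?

⌈2726/500⌉ = 6 ramp runs. That means 5 intermediate landings.
Ramp run (horizontal) at 1:16: 2726 × 16 = 43616 mm.
5 intermediate landings contribute 5 × 2400 = 12000 mm.
Top and bottom landings: 2 × 1800 = 3600 mm.
Total = 43616 + 12000 + 3600 = 59216 mm.

59216 mm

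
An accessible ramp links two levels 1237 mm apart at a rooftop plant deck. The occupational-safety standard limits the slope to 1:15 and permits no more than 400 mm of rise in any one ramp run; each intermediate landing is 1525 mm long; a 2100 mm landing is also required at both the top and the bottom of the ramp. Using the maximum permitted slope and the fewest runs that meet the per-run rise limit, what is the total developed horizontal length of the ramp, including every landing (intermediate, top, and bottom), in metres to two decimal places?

27.33 m

1237 / 400 = 3.09, so 4 ramp runs are needed. That means 3 intermediate landings.
Ramp run (horizontal) at 1:15: 1237 × 15 = 18555 mm.
Intermediate landings: 3 × 1525 = 4575 mm.
Top and bottom landings: 2 × 2100 = 4200 mm.
Total = 18555 + 4575 + 4200 = 27330 mm.
= 27.33 m.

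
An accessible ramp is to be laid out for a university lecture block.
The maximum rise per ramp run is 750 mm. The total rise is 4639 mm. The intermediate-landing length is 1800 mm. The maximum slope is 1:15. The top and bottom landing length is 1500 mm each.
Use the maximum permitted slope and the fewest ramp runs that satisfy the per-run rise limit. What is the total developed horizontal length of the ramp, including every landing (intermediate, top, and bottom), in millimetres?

4639 / 750 = 6.19, so 7 ramp runs are needed. That means 6 intermediate landings.
Ramp run (horizontal) at 1:15: 4639 × 15 = 69585 mm.
6 intermediate landings contribute 6 × 1800 = 10800 mm.
Top and bottom landings: 2 × 1500 = 3000 mm.
Total = 69585 + 10800 + 3000 = 83385 mm.

83385 mm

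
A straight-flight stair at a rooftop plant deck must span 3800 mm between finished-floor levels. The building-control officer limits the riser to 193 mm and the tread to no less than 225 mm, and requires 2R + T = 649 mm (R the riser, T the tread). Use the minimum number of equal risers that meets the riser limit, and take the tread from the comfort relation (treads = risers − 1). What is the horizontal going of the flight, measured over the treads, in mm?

5111 mm

3800 / 193 = 19.69, so 20 risers are needed.
R = 3800 ÷ 20 = 190 mm.
From 2R + T = 649: T = 649 − 380 = 269 mm.
20 risers give 19 treads; going = 19 × 269 = 5111 mm.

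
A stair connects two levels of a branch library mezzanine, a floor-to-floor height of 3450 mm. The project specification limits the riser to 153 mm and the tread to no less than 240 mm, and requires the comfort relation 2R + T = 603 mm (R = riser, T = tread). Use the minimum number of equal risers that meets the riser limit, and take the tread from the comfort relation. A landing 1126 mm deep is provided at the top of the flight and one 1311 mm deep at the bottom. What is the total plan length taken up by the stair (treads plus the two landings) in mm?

9103 mm

3450 / 153 = 22.549 → round up to 23 risers.
R = 3450 ÷ 23 = 150 mm.
Tread T = 603 − 2 × 150 = 303 mm (≥ 240 mm).
23 risers give 22 treads; going = 22 × 303 = 6666 mm.
Enclosure = 6666 + 1126 + 1311 = 9103 mm.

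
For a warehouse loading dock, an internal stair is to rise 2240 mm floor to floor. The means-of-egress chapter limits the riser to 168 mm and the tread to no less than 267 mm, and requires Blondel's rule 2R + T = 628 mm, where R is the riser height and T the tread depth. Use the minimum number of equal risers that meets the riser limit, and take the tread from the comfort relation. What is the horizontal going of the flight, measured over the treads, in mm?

2240 / 168 = 13.33, so 14 risers are needed.
R = 2240 ÷ 14 = 160 mm.
From 2R + T = 628: T = 628 − 320 = 308 mm.
Treads = 14 − 1 = 13; going = 13 × 308 = 4004 mm.

4004 mm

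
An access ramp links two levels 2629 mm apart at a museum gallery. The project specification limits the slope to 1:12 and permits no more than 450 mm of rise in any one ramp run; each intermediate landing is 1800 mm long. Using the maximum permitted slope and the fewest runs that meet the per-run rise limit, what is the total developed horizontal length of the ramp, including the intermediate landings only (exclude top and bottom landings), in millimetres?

40548 mm

⌈2629/450⌉ = 6 ramp runs. That means 5 intermediate landings.
Ramp run (horizontal) at 1:12: 2629 × 12 = 31548 mm.
Intermediate landings: 5 × 1800 = 9000 mm.
Total developed length = 31548 + 9000 = 40548 mm.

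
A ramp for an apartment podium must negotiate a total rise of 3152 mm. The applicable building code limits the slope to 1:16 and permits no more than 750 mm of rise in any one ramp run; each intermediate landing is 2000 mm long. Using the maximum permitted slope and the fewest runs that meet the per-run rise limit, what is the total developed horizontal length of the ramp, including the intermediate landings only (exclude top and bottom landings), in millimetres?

58432 mm

At most 750 each: 3152/750 = 4.20, giving 5 ramp runs. That means 4 intermediate landings.
Ramp run (horizontal) at 1:16: 3152 × 16 = 50432 mm.
4 intermediate landings contribute 4 × 2000 = 8000 mm.
Developed length = 50432 + 8000 = 58432 mm.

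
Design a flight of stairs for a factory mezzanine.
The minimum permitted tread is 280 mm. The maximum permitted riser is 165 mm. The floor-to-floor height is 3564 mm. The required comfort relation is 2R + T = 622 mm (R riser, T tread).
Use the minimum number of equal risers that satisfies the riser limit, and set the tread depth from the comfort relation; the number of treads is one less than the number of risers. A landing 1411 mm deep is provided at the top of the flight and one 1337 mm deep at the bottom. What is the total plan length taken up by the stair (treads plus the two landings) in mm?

9006 mm

⌈3564/165⌉ = 22 risers.
Riser R = 3564 / 22 = 162 mm, within the 165 mm limit.
T = 622 − 2·162 = 298 mm, which satisfies the 280 mm minimum.
Going = (22 − 1) × 298 = 6258 mm.
Enclosure = 6258 + 1411 + 1337 = 9006 mm.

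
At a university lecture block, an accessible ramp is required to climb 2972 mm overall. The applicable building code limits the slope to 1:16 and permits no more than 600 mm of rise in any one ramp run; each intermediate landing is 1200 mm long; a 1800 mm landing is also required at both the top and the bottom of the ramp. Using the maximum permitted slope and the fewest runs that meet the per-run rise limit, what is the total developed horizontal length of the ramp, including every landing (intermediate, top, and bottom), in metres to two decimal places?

At most 600 each: 2972/600 = 4.95, giving 5 ramp runs. That means 4 intermediate landings.
Horizontal run for 2972 mm of rise at 1:16 is 2972 × 16 = 47552 mm.
Intermediate landings: 4 × 1200 = 4800 mm.
Top and bottom landings: 2 × 1800 = 3600 mm.
Total = 47552 + 4800 + 3600 = 55952 mm.
= 55.95 m.

55.95 m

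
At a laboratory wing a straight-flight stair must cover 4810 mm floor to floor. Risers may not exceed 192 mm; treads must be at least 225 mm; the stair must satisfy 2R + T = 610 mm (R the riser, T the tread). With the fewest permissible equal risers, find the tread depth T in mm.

240 mm

4810 / 192 = 25.052 → round up to 26 risers.
Each riser is 4810/26 = 185 mm (≤ 192 mm).
T = 610 − 2·185 = 240 mm, which satisfies the 225 mm minimum.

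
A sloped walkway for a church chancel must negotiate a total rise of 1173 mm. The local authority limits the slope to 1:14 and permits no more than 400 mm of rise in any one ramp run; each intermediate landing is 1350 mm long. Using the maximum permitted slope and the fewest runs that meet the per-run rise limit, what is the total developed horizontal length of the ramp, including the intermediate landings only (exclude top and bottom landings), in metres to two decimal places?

19.12 m

1173 / 400 = 2.93, so 3 ramp runs are needed. That means 2 intermediate landings.
Ramp run (horizontal) at 1:14: 1173 × 14 = 16422 mm.
2 intermediate landings contribute 2 × 1350 = 2700 mm.
Developed length = 16422 + 2700 = 19122 mm.
= 19.12 m.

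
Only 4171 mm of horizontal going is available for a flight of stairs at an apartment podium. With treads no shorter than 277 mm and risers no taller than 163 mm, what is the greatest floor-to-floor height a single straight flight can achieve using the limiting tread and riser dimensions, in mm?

2608 mm

Treads that fit: ⌊4171 / 277⌋ = 15.
Risers = treads + 1 = 16.
Maximum height = 16 × 163 = 2608 mm.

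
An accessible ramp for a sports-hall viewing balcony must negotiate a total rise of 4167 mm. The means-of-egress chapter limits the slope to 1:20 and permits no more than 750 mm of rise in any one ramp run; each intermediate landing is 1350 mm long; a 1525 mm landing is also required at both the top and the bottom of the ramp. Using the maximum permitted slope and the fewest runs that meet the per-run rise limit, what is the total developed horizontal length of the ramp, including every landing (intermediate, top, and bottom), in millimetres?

93140 mm

At most 750 each: 4167/750 = 5.56, giving 6 ramp runs. That means 5 intermediate landings.
Ramp run (horizontal) at 1:20: 4167 × 20 = 83340 mm.
Intermediate landings: 5 × 1350 = 6750 mm.
Top and bottom landings: 2 × 1525 = 3050 mm.
Total = 83340 + 6750 + 3050 = 93140 mm.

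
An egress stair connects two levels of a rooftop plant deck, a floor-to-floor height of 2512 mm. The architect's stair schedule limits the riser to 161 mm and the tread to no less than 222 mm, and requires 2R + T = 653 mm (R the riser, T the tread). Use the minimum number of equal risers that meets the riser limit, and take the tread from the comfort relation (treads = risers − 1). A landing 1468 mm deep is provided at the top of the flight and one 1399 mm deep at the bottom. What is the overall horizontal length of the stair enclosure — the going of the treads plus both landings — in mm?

7952 mm

At most 161 each: 2512/161 = 15.60, giving 16 risers.
Each riser is 2512/16 = 157 mm (≤ 161 mm).
T = 653 − 2·157 = 339 mm, which satisfies the 222 mm minimum.
16 risers give 15 treads; going = 15 × 339 = 5085 mm.
Add landings: 5085 + 1468 + 1399 = 7952 mm.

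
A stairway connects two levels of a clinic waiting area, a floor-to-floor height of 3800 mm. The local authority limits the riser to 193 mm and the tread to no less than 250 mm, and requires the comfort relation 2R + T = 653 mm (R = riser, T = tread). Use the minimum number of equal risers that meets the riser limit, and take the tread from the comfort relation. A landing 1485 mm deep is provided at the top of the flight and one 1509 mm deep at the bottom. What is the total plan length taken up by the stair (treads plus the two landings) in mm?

⌈3800/193⌉ = 20 risers.
Riser R = 3800 / 20 = 190 mm, within the 193 mm limit.
T = 653 − 2·190 = 273 mm, which satisfies the 250 mm minimum.
Going = (20 − 1) × 273 = 5187 mm.
Enclosure = 5187 + 1485 + 1509 = 8181 mm.

8181 mm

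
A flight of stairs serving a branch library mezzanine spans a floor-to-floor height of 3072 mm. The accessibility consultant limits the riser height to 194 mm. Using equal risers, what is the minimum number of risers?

16 risers

3072 / 194 = 15.835 → round up to 16 risers.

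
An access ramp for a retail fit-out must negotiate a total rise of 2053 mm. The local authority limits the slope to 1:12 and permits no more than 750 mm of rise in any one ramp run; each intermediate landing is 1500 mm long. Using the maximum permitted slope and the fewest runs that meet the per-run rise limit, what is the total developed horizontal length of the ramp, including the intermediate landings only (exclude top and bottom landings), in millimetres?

27636 mm

2053 / 750 = 2.737 → round up to 3 ramp runs. That means 2 intermediate landings.
Horizontal run for 2053 mm of rise at 1:12 is 2053 × 12 = 24636 mm.
2 intermediate landings contribute 2 × 1500 = 3000 mm.
Developed length = 24636 + 3000 = 27636 mm.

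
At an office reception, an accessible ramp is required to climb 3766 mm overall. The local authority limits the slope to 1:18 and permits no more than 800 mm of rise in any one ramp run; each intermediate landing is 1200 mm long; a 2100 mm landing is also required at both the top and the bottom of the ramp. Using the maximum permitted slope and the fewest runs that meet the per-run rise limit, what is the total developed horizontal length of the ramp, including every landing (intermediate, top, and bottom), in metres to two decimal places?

76.79 m

3766 / 800 = 4.71, so 5 ramp runs are needed. That means 4 intermediate landings.
Horizontal run for 3766 mm of rise at 1:18 is 3766 × 18 = 67788 mm.
4 intermediate landings contribute 4 × 1200 = 4800 mm.
Top and bottom landings: 2 × 2100 = 4200 mm.
Total = 67788 + 4800 + 4200 = 76788 mm.
= 76.79 m.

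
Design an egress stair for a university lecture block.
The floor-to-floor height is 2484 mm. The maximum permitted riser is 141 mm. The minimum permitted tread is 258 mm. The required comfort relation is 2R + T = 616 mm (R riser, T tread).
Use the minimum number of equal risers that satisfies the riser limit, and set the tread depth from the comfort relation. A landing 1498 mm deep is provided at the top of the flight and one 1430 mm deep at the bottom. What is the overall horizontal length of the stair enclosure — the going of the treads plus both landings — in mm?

8708 mm

At most 141 each: 2484/141 = 17.62, giving 18 risers.
Riser R = 2484 / 18 = 138 mm, within the 141 mm limit.
Tread T = 616 − 2 × 138 = 340 mm (≥ 258 mm).
18 risers give 17 treads; going = 17 × 340 = 5780 mm.
Add landings: 5780 + 1498 + 1430 = 8708 mm.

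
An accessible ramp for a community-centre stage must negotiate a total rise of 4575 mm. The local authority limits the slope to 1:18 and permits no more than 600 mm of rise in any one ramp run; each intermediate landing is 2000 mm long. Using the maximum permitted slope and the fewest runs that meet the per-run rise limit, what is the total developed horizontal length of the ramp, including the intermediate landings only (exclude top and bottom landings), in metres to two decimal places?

96.35 m

⌈4575/600⌉ = 8 ramp runs. That means 7 intermediate landings.
Horizontal run for 4575 mm of rise at 1:18 is 4575 × 18 = 82350 mm.
7 intermediate landings contribute 7 × 2000 = 14000 mm.
Total developed length = 82350 + 14000 = 96350 mm.
= 96.35 m.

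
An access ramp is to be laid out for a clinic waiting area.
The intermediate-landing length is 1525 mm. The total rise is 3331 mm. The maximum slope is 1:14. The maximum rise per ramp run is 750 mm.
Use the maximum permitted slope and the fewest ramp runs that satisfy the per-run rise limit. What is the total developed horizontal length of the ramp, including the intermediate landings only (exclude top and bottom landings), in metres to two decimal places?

⌈3331/750⌉ = 5 ramp runs. That means 4 intermediate landings.
Horizontal run for 3331 mm of rise at 1:14 is 3331 × 14 = 46634 mm.
Intermediate landings: 4 × 1525 = 6100 mm.
Developed length = 46634 + 6100 = 52734 mm.
= 52.73 m.

52.73 m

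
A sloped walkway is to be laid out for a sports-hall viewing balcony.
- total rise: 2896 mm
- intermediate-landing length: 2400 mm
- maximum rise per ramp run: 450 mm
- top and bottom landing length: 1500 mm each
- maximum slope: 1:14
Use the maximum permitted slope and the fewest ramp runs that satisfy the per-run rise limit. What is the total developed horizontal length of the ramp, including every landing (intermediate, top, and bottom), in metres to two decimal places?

2896 / 450 = 6.44, so 7 ramp runs are needed. That means 6 intermediate landings.
Ramp run (horizontal) at 1:14: 2896 × 14 = 40544 mm.
6 intermediate landings contribute 6 × 2400 = 14400 mm.
Top and bottom landings: 2 × 1500 = 3000 mm.
Total = 40544 + 14400 + 3000 = 57944 mm.
= 57.94 m.

57.94 m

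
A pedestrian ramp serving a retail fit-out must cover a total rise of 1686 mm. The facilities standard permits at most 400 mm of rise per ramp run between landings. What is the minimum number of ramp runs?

⌈1686/400⌉ = 5 ramp runs.

5 runs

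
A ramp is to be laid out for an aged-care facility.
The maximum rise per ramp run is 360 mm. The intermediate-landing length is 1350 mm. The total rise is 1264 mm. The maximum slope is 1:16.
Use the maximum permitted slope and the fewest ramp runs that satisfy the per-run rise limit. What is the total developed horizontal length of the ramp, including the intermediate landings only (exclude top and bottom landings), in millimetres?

24274 mm

⌈1264/360⌉ = 4 ramp runs. That means 3 intermediate landings.
Horizontal run for 1264 mm of rise at 1:16 is 1264 × 16 = 20224 mm.
Intermediate landings: 3 × 1350 = 4050 mm.
Total developed length = 20224 + 4050 = 24274 mm.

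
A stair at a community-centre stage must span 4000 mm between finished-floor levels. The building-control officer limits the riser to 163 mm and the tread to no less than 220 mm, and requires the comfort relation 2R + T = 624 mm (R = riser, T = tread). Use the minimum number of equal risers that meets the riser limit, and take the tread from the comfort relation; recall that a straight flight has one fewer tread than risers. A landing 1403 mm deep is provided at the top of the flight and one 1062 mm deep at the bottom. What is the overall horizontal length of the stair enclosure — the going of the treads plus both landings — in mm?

At most 163 each: 4000/163 = 24.54, giving 25 risers.
Each riser is 4000/25 = 160 mm (≤ 163 mm).
Tread T = 624 − 2 × 160 = 304 mm (≥ 220 mm).
Going = (25 − 1) × 304 = 7296 mm.
Enclosure = 7296 + 1403 + 1062 = 9761 mm.

9761 mm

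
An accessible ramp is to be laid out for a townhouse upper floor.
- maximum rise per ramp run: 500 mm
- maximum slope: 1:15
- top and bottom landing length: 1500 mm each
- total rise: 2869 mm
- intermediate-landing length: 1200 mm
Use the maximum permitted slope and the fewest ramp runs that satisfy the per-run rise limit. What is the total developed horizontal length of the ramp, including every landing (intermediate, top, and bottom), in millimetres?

52035 mm

2869 / 500 = 5.74, so 6 ramp runs are needed. That means 5 intermediate landings.
Horizontal run for 2869 mm of rise at 1:15 is 2869 × 15 = 43035 mm.
Intermediate landings: 5 × 1200 = 6000 mm.
Top and bottom landings: 2 × 1500 = 3000 mm.
Total = 43035 + 6000 + 3000 = 52035 mm.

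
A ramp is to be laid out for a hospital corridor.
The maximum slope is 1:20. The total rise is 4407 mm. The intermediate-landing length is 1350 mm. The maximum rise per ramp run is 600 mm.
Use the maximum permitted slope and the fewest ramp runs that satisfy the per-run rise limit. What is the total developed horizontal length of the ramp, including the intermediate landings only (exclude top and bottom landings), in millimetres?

⌈4407/600⌉ = 8 ramp runs. That means 7 intermediate landings.
Horizontal run for 4407 mm of rise at 1:20 is 4407 × 20 = 88140 mm.
7 intermediate landings contribute 7 × 1350 = 9450 mm.
Total developed length = 88140 + 9450 = 97590 mm.

97590 mm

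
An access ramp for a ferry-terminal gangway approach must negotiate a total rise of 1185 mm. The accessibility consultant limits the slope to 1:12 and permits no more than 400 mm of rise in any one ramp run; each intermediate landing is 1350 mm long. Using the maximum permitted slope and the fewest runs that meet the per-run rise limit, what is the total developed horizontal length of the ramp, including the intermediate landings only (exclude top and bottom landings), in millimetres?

1185 / 400 = 2.962 → round up to 3 ramp runs. That means 2 intermediate landings.
Horizontal run for 1185 mm of rise at 1:12 is 1185 × 12 = 14220 mm.
Intermediate landings: 2 × 1350 = 2700 mm.
Total developed length = 14220 + 2700 = 16920 mm.

16920 mm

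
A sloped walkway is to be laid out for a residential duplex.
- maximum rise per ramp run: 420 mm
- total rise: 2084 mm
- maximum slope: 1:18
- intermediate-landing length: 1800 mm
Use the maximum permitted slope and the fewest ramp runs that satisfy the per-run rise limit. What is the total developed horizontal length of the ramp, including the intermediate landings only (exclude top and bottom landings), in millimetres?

2084 / 420 = 4.96, so 5 ramp runs are needed. That means 4 intermediate landings.
Ramp run (horizontal) at 1:18: 2084 × 18 = 37512 mm.
4 intermediate landings contribute 4 × 1800 = 7200 mm.
Developed length = 37512 + 7200 = 44712 mm.

44712 mm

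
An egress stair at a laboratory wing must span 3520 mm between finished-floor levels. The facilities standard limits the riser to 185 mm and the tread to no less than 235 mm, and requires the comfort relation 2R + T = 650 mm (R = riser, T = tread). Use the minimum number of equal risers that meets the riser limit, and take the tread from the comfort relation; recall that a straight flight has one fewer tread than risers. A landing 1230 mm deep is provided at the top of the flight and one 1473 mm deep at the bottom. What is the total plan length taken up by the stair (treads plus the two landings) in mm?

⌈3520/185⌉ = 20 risers.
Each riser is 3520/20 = 176 mm (≤ 185 mm).
From 2R + T = 650: T = 650 − 352 = 298 mm.
Treads = 20 − 1 = 19; going = 19 × 298 = 5662 mm.
Add landings: 5662 + 1230 + 1473 = 8365 mm.

8365 mm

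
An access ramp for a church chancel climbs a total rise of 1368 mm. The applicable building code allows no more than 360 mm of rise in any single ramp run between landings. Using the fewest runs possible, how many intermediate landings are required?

3 intermediate landings

⌈1368/360⌉ = 4 ramp runs.
4 runs are separated by 3 intermediate landings.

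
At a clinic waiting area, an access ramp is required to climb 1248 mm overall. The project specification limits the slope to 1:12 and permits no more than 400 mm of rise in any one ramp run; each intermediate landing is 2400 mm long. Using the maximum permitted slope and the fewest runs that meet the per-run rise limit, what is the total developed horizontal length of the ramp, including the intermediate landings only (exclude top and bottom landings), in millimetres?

At most 400 each: 1248/400 = 3.12, giving 4 ramp runs. That means 3 intermediate landings.
Ramp run (horizontal) at 1:12: 1248 × 12 = 14976 mm.
Intermediate landings: 3 × 2400 = 7200 mm.
Total developed length = 14976 + 7200 = 22176 mm.

22176 mm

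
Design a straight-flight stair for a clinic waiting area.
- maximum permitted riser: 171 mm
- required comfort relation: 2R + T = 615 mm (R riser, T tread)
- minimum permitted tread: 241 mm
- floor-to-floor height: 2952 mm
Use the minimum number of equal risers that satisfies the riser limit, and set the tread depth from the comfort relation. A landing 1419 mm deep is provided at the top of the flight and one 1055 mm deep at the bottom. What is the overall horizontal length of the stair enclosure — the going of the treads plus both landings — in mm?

7353 mm

2952 / 171 = 17.26, so 18 risers are needed.
R = 2952 ÷ 18 = 164 mm.
From 2R + T = 615: T = 615 − 328 = 287 mm.
Going = (18 − 1) × 287 = 4879 mm.
Enclosure = 4879 + 1419 + 1055 = 7353 mm.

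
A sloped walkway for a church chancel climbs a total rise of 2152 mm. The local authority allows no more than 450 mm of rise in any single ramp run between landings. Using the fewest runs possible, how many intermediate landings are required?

2152 / 450 = 4.78, so 5 ramp runs are needed.
5 runs are separated by 4 intermediate landings.

4 intermediate landings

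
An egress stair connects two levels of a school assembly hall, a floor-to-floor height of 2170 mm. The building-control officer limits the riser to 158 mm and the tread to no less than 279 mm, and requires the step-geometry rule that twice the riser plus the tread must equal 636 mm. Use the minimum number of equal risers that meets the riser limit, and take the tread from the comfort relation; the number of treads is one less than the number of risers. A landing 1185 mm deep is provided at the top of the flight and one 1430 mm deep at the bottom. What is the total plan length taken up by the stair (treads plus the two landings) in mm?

2170 / 158 = 13.734 → round up to 14 risers.
Each riser is 2170/14 = 155 mm (≤ 158 mm).
From 2R + T = 636: T = 636 − 310 = 326 mm.
Going = (14 − 1) × 326 = 4238 mm.
Add landings: 4238 + 1185 + 1430 = 6853 mm.

6853 mm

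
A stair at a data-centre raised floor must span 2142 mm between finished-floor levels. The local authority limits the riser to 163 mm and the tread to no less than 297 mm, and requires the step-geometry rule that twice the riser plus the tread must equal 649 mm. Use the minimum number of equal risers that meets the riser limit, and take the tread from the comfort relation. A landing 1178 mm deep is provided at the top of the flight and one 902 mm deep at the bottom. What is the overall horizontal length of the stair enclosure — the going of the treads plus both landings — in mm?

2142 / 163 = 13.14, so 14 risers are needed.
Riser R = 2142 / 14 = 153 mm, within the 163 mm limit.
From 2R + T = 649: T = 649 − 306 = 343 mm.
Treads = 14 − 1 = 13; going = 13 × 343 = 4459 mm.
Add landings: 4459 + 1178 + 902 = 6539 mm.

6539 mm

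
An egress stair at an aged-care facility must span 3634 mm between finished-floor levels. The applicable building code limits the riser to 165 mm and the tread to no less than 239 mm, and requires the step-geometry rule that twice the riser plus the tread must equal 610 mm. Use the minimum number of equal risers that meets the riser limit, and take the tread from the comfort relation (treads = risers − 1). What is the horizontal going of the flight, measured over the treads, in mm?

At most 165 each: 3634/165 = 22.02, giving 23 risers.
Riser R = 3634 / 23 = 158 mm, within the 165 mm limit.
T = 610 − 2·158 = 294 mm, which satisfies the 239 mm minimum.
23 risers give 22 treads; going = 22 × 294 = 6468 mm.

6468 mm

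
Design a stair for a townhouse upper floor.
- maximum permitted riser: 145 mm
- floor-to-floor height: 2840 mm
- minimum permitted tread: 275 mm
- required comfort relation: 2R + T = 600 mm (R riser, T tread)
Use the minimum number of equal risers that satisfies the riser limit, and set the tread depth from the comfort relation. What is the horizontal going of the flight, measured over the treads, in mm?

At most 145 each: 2840/145 = 19.59, giving 20 risers.
R = 2840 ÷ 20 = 142 mm.
From 2R + T = 600: T = 600 − 284 = 316 mm.
Going = (20 − 1) × 316 = 6004 mm.

6004 mm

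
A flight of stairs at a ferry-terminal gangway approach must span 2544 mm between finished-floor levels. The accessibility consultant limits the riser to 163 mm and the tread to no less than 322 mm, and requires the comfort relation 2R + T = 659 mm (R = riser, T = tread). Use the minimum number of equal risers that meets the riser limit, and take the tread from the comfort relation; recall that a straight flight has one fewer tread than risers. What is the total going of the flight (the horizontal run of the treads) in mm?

At most 163 each: 2544/163 = 15.61, giving 16 risers.
R = 2544 ÷ 16 = 159 mm.
Tread T = 659 − 2 × 159 = 341 mm (≥ 322 mm).
Going = (16 − 1) × 341 = 5115 mm.

5115 mm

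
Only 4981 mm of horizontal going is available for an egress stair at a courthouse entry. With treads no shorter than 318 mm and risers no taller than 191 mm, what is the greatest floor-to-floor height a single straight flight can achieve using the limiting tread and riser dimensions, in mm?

4981 / 318 = 15.66, so 15 treads fit.
Risers = treads + 1 = 16.
Maximum height = 16 × 191 = 3056 mm.

3056 mm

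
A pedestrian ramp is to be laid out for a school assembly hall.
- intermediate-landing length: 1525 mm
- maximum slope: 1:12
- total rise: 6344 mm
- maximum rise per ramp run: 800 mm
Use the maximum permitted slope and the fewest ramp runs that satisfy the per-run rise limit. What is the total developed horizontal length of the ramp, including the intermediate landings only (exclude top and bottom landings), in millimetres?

⌈6344/800⌉ = 8 ramp runs. That means 7 intermediate landings.
Horizontal run for 6344 mm of rise at 1:12 is 6344 × 12 = 76128 mm.
Intermediate landings: 7 × 1525 = 10675 mm.
Total developed length = 76128 + 10675 = 86803 mm.

86803 mm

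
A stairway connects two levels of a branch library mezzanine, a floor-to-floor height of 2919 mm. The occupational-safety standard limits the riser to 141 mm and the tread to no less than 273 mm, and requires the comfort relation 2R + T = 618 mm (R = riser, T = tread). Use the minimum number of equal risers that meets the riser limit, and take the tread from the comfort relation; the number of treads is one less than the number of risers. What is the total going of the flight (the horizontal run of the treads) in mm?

6800 mm

2919 / 141 = 20.70, so 21 risers are needed.
Each riser is 2919/21 = 139 mm (≤ 141 mm).
Tread T = 618 − 2 × 139 = 340 mm (≥ 273 mm).
Treads = 21 − 1 = 20; going = 20 × 340 = 6800 mm.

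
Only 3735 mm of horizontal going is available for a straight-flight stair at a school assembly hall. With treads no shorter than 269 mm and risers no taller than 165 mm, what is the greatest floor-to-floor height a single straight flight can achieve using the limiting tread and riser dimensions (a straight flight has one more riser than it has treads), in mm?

2310 mm

3735 / 269 = 13.88, so 13 treads fit.
Risers = treads + 1 = 14.
Maximum height = 14 × 165 = 2310 mm.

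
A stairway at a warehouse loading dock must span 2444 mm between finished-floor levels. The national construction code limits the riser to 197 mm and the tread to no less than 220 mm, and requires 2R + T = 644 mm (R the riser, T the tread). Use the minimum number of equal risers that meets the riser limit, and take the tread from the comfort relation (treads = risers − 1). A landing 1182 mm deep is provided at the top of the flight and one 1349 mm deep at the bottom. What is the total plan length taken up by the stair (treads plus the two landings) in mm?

⌈2444/197⌉ = 13 risers.
Each riser is 2444/13 = 188 mm (≤ 197 mm).
From 2R + T = 644: T = 644 − 376 = 268 mm.
Going = (13 − 1) × 268 = 3216 mm.
Add landings: 3216 + 1182 + 1349 = 5747 mm.

5747 mm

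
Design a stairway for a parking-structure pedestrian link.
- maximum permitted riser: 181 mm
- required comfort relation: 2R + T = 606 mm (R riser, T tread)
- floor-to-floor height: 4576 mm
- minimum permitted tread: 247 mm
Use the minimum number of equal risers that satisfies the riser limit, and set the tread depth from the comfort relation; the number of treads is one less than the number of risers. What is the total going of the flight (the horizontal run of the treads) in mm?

At most 181 each: 4576/181 = 25.28, giving 26 risers.
R = 4576 ÷ 26 = 176 mm.
Tread T = 606 − 2 × 176 = 254 mm (≥ 247 mm).
Treads = 26 − 1 = 25; going = 25 × 254 = 6350 mm.

6350 mm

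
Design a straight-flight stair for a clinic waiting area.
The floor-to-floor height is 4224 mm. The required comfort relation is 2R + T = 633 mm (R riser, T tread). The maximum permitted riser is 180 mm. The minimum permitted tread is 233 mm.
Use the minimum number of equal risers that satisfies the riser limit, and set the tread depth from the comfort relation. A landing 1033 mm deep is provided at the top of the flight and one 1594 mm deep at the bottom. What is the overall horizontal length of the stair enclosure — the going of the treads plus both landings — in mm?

9090 mm

⌈4224/180⌉ = 24 risers.
Riser R = 4224 / 24 = 176 mm, within the 180 mm limit.
From 2R + T = 633: T = 633 − 352 = 281 mm.
Going = (24 − 1) × 281 = 6463 mm.
Add landings: 6463 + 1033 + 1594 = 9090 mm.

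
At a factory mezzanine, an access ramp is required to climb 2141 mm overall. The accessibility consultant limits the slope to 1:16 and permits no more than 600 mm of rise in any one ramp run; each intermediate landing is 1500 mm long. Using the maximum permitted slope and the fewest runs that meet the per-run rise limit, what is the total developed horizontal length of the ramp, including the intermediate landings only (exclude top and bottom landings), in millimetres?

38756 mm

2141 / 600 = 3.568 → round up to 4 ramp runs. That means 3 intermediate landings.
Horizontal run for 2141 mm of rise at 1:16 is 2141 × 16 = 34256 mm.
Intermediate landings: 3 × 1500 = 4500 mm.
Total developed length = 34256 + 4500 = 38756 mm.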